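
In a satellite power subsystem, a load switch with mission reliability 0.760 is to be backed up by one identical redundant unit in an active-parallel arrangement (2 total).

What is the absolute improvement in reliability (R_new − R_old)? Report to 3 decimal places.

0.182

R_before = 0.760
R_after = 1 − (1 − 0.760)^2 = 0.942
ΔR = 0.942 − 0.760 = 0.182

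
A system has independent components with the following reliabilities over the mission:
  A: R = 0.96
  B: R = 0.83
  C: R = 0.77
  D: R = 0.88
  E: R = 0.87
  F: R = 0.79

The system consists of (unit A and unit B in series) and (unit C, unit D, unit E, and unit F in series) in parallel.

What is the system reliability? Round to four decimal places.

0.8914

Series (A and B): 0.960000 × 0.830000 = 0.796800
Series (C, D, E, and F): 0.770000 × 0.880000 × 0.870000 × 0.790000 = 0.465714
Parallel ([0.796800] and [0.465714]): 1 − (1 − 0.796800)(1 − 0.465714) = 0.8914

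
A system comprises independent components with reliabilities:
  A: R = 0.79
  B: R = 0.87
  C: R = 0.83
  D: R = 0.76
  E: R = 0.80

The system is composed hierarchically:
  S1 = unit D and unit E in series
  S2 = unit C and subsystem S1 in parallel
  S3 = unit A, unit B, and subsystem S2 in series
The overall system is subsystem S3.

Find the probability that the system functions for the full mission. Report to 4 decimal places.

Series (D and E): 0.760000 × 0.800000 = 0.608000
Parallel (C and [0.608000]): 1 − (1 − 0.830000)(1 − 0.608000) = 0.933360
Series (A, B, and [0.933360]): 0.790000 × 0.870000 × 0.933360 = 0.6415

0.6415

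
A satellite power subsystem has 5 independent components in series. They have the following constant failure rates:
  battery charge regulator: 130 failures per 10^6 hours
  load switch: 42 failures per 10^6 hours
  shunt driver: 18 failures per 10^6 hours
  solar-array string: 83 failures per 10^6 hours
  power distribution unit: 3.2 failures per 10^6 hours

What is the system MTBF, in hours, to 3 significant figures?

Series of exponential components: λ_sys = Σ λ_i
λ_sys = 0.00013 + 0.000042 + 0.000018 + 0.000083 + 0.0000032 = 2.7620e-04 /h
MTBF = 1 / λ_sys = 3620 h

3620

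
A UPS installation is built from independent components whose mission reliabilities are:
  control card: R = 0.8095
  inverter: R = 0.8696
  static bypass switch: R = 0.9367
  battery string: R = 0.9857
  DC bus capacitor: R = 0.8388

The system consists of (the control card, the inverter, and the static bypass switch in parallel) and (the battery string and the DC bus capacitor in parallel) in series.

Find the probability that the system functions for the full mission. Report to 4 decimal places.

0.9961

Parallel (control card, inverter, and static bypass switch): 1 − (1 − 0.809500)(1 − 0.869600)(1 − 0.936700) = 0.998428
Parallel (battery string and DC bus capacitor): 1 − (1 − 0.985700)(1 − 0.838800) = 0.997695
Series ([0.998428] and [0.997695]): 0.998428 × 0.997695 = 0.9961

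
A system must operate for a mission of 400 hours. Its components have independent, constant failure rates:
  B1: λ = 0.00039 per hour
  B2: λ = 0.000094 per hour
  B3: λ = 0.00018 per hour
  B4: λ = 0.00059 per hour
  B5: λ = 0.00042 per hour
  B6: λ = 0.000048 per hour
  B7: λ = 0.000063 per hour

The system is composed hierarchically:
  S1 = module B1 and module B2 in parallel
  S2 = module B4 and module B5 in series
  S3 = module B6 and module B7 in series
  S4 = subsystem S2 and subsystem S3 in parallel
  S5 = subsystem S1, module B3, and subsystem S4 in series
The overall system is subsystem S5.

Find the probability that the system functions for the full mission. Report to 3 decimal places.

0.912

R(B1) = exp(−0.00039 × 400) = 0.85556
R(B2) = exp(−0.000094 × 400) = 0.96310
R(B3) = exp(−0.00018 × 400) = 0.93053
R(B4) = exp(−0.00059 × 400) = 0.78978
R(B5) = exp(−0.00042 × 400) = 0.84535
R(B6) = exp(−0.000048 × 400) = 0.98098
R(B7) = exp(−0.000063 × 400) = 0.97511
Parallel (B1 and B2): 1 − (1 − 0.85556)(1 − 0.96310) = 0.99467
Series (B4 and B5): 0.78978 × 0.84535 = 0.66764
Series (B6 and B7): 0.98098 × 0.97511 = 0.95656
Parallel ([0.66764] and [0.95656]): 1 − (1 − 0.66764)(1 − 0.95656) = 0.98556
Series ([0.99467], B3, and [0.98556]): 0.99467 × 0.93053 × 0.98556 = 0.912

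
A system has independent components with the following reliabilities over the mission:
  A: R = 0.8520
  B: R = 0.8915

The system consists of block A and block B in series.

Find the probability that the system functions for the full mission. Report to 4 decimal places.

Series (A and B): 0.852000 × 0.891500 = 0.7596

0.7596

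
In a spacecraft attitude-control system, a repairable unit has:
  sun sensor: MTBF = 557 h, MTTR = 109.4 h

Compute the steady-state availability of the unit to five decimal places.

A(sun sensor) = MTBF/(MTBF+MTTR) = 557/(557+109.4) = 0.83583

0.83583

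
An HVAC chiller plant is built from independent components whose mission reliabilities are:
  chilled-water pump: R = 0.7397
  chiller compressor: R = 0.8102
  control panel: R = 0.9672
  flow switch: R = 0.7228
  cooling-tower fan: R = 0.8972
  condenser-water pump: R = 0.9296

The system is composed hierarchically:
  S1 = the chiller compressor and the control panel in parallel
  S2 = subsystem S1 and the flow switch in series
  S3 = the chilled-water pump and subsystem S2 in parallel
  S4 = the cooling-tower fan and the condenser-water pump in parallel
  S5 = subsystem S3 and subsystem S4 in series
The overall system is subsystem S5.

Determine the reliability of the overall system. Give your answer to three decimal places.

Parallel (chiller compressor and control panel): 1 − (1 − 0.81020)(1 − 0.96720) = 0.99377
Series ([0.99377] and flow switch): 0.99377 × 0.72280 = 0.71830
Parallel (chilled-water pump and [0.71830]): 1 − (1 − 0.73970)(1 − 0.71830) = 0.92667
Parallel (cooling-tower fan and condenser-water pump): 1 − (1 − 0.89720)(1 − 0.92960) = 0.99276
Series ([0.92667] and [0.99276]): 0.92667 × 0.99276 = 0.920

0.920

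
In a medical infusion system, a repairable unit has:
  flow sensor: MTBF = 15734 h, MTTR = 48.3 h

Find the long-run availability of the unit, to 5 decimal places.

0.99694

A(flow sensor) = MTBF/(MTBF+MTTR) = 15734/(15734+48.3) = 0.99694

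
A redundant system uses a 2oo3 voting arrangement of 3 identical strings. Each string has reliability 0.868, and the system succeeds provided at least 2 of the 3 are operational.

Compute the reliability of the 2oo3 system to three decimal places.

0.952

R = Σ_{i=2}^{3} C(3,i) p^i (1−p)^{3−i} with p = 0.868
C(3,2)·0.868^2·0.132^1 = 0.29836
C(3,3)·0.868^3·0.132^0 = 0.65397
Sum = 0.952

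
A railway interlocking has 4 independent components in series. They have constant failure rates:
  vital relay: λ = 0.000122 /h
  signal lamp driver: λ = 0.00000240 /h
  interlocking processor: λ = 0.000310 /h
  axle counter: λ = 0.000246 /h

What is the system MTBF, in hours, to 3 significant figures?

Series of exponential components: λ_sys = Σ λ_i
λ_sys = 0.000122 + 0.00000240 + 0.000310 + 0.000246 = 6.8040e-04 /h
MTBF = 1 / λ_sys = 1470 h

1470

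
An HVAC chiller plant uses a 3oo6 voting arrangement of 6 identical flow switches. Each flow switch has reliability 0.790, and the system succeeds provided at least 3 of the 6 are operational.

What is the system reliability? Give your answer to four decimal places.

R = Σ_{i=3}^{6} C(6,i) p^i (1−p)^{6−i} with p = 0.790
C(6,3)·0.790^3·0.210^3 = 0.091321
C(6,4)·0.790^4·0.210^2 = 0.257655
C(6,5)·0.790^5·0.210^1 = 0.387709
C(6,6)·0.790^6·0.210^0 = 0.243087
Sum = 0.9798

0.9798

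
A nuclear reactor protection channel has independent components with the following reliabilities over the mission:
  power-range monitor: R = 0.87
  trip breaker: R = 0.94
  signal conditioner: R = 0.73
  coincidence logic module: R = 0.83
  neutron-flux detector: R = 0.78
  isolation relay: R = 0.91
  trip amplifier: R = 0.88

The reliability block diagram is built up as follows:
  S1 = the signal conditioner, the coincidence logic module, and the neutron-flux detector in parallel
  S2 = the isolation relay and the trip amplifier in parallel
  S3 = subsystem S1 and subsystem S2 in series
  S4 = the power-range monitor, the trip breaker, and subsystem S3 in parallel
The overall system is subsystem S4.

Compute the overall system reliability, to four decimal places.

Parallel (signal conditioner, coincidence logic module, and neutron-flux detector): 1 − (1 − 0.730000)(1 − 0.830000)(1 − 0.780000) = 0.989902
Parallel (isolation relay and trip amplifier): 1 − (1 − 0.910000)(1 − 0.880000) = 0.989200
Series ([0.989902] and [0.989200]): 0.989902 × 0.989200 = 0.979211
Parallel (power-range monitor, trip breaker, and [0.979211]): 1 − (1 − 0.870000)(1 − 0.940000)(1 − 0.979211) = 0.9998

0.9998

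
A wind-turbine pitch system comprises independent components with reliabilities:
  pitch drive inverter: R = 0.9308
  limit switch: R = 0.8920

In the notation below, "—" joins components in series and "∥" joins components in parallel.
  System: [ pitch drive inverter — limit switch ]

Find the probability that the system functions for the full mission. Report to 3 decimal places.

Series (pitch drive inverter and limit switch): 0.93080 × 0.89200 = 0.830

0.830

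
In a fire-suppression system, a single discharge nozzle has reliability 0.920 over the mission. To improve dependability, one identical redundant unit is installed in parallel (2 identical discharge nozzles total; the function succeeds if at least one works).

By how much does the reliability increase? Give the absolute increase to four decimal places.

0.0736

R_before = 0.920
R_after = 1 − (1 − 0.920)^2 = 0.9936
ΔR = 0.9936 − 0.920 = 0.0736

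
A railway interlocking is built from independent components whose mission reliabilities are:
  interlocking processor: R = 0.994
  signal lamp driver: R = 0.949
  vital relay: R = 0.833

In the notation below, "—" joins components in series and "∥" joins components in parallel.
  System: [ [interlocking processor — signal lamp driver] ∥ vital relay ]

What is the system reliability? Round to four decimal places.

0.9905

Series (interlocking processor and signal lamp driver): 0.994000 × 0.949000 = 0.943306
Parallel ([0.943306] and vital relay): 1 − (1 − 0.943306)(1 − 0.833000) = 0.9905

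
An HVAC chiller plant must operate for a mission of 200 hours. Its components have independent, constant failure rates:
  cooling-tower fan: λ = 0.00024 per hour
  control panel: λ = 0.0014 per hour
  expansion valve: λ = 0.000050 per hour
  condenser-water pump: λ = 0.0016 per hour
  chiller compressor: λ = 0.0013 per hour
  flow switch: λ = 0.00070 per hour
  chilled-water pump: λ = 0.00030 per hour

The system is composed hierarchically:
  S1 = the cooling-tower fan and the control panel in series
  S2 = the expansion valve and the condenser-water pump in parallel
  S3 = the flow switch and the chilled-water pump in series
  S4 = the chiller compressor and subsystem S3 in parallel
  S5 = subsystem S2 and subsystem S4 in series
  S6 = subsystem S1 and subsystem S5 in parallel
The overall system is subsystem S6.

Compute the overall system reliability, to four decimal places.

R(cooling-tower fan) = exp(−0.00024 × 200) = 0.953134
R(control panel) = exp(−0.0014 × 200) = 0.755784
R(expansion valve) = exp(−0.000050 × 200) = 0.990050
R(condenser-water pump) = exp(−0.0016 × 200) = 0.726149
R(chiller compressor) = exp(−0.0013 × 200) = 0.771052
R(flow switch) = exp(−0.00070 × 200) = 0.869358
R(chilled-water pump) = exp(−0.00030 × 200) = 0.941765
Series (cooling-tower fan and control panel): 0.953134 × 0.755784 = 0.720363
Parallel (expansion valve and condenser-water pump): 1 − (1 − 0.990050)(1 − 0.726149) = 0.997275
Series (flow switch and chilled-water pump): 0.869358 × 0.941765 = 0.818731
Parallel (chiller compressor and [0.818731]): 1 − (1 − 0.771052)(1 − 0.818731) = 0.958499
Series ([0.997275] and [0.958499]): 0.997275 × 0.958499 = 0.955887
Parallel ([0.720363] and [0.955887]): 1 − (1 − 0.720363)(1 − 0.955887) = 0.9877

0.9877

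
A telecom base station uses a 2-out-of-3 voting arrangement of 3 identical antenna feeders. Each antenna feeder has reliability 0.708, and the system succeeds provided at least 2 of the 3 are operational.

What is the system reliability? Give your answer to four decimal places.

0.7940

R = Σ_{i=2}^{3} C(3,i) p^i (1−p)^{3−i} with p = 0.708
C(3,2)·0.708^2·0.292^1 = 0.439107
C(3,3)·0.708^3·0.292^0 = 0.354895
Sum = 0.7940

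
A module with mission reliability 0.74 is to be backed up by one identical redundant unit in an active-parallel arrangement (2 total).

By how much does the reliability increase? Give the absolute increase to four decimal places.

0.1924

R_before = 0.74
R_after = 1 − (1 − 0.74)^2 = 0.9324
ΔR = 0.9324 − 0.74 = 0.1924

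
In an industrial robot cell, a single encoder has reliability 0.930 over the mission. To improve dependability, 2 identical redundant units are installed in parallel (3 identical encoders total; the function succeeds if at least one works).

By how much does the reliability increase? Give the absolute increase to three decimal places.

0.070

R_before = 0.930
R_after = 1 − (1 − 0.930)^3 = 1.000
ΔR = 1.000 − 0.930 = 0.070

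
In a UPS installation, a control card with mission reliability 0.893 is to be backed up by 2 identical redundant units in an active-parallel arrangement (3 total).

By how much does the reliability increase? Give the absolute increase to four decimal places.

0.1058

R_before = 0.893
R_after = 1 − (1 − 0.893)^3 = 0.9988
ΔR = 0.9988 − 0.893 = 0.1058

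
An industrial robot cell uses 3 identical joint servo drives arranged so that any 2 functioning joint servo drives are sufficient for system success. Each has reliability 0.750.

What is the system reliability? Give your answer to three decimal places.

0.844

R = Σ_{i=2}^{3} C(3,i) p^i (1−p)^{3−i} with p = 0.750
C(3,2)·0.750^2·0.250^1 = 0.42188
C(3,3)·0.750^3·0.250^0 = 0.42188
Sum = 0.844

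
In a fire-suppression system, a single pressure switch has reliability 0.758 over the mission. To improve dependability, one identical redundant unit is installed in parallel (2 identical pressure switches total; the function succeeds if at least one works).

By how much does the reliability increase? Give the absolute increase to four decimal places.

R_before = 0.758
R_after = 1 − (1 − 0.758)^2 = 0.9414
ΔR = 0.9414 − 0.758 = 0.1834

0.1834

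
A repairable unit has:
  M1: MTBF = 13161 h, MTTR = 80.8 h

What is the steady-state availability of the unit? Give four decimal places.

0.9939

A(M1) = MTBF/(MTBF+MTTR) = 13161/(13161+80.8) = 0.9939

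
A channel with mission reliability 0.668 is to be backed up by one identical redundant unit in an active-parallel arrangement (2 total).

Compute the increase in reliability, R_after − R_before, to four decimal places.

R_before = 0.668
R_after = 1 − (1 − 0.668)^2 = 0.8898
ΔR = 0.8898 − 0.668 = 0.2218

0.2218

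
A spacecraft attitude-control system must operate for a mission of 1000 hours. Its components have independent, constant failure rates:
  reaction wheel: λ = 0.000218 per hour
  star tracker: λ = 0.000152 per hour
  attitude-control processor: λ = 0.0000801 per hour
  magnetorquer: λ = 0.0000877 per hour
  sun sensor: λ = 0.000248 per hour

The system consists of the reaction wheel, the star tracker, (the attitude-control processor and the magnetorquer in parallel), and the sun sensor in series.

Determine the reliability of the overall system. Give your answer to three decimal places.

R(reaction wheel) = exp(−0.000218 × 1000) = 0.80413
R(star tracker) = exp(−0.000152 × 1000) = 0.85899
R(attitude-control processor) = exp(−0.0000801 × 1000) = 0.92302
R(magnetorquer) = exp(−0.0000877 × 1000) = 0.91604
R(sun sensor) = exp(−0.000248 × 1000) = 0.78036
Parallel (attitude-control processor and magnetorquer): 1 − (1 − 0.92302)(1 − 0.91604) = 0.99354
Series (reaction wheel, star tracker, [0.99354], and sun sensor): 0.80413 × 0.85899 × 0.99354 × 0.78036 = 0.536

0.536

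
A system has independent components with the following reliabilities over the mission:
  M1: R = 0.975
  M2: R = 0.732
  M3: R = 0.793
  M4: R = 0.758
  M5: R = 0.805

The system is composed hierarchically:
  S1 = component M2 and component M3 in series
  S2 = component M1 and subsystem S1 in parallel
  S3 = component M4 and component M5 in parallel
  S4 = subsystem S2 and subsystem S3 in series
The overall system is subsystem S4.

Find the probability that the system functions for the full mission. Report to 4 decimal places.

Series (M2 and M3): 0.732000 × 0.793000 = 0.580476
Parallel (M1 and [0.580476]): 1 − (1 − 0.975000)(1 − 0.580476) = 0.989512
Parallel (M4 and M5): 1 − (1 − 0.758000)(1 − 0.805000) = 0.952810
Series ([0.989512] and [0.952810]): 0.989512 × 0.952810 = 0.9428

0.9428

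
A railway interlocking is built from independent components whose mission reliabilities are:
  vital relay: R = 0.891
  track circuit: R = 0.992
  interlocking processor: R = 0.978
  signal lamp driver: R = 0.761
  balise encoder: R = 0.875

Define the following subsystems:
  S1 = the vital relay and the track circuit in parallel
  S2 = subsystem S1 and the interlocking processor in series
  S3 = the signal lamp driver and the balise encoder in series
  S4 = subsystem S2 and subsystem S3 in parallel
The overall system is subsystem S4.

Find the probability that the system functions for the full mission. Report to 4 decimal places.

0.9924

Parallel (vital relay and track circuit): 1 − (1 − 0.891000)(1 − 0.992000) = 0.999128
Series ([0.999128] and interlocking processor): 0.999128 × 0.978000 = 0.977147
Series (signal lamp driver and balise encoder): 0.761000 × 0.875000 = 0.665875
Parallel ([0.977147] and [0.665875]): 1 − (1 − 0.977147)(1 − 0.665875) = 0.9924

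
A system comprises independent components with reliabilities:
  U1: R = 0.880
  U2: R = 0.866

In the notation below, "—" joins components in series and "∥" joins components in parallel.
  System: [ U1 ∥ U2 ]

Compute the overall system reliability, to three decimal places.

Parallel (U1 and U2): 1 − (1 − 0.88000)(1 − 0.86600) = 0.984

0.984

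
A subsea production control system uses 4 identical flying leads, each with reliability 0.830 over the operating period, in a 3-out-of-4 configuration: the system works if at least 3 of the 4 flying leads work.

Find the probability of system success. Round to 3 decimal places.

0.863

R = Σ_{i=3}^{4} C(4,i) p^i (1−p)^{4−i} with p = 0.830
C(4,3)·0.830^3·0.170^1 = 0.38882
C(4,4)·0.830^4·0.170^0 = 0.47458
Sum = 0.863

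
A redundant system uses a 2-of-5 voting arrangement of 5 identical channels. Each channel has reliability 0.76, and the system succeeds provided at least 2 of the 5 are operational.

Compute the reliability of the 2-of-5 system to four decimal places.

0.9866

R = Σ_{i=2}^{5} C(5,i) p^i (1−p)^{5−i} with p = 0.76
C(5,2)·0.76^2·0.24^3 = 0.079847
C(5,3)·0.76^3·0.24^2 = 0.252850
C(5,4)·0.76^4·0.24^1 = 0.400346
C(5,5)·0.76^5·0.24^0 = 0.253553
Sum = 0.9866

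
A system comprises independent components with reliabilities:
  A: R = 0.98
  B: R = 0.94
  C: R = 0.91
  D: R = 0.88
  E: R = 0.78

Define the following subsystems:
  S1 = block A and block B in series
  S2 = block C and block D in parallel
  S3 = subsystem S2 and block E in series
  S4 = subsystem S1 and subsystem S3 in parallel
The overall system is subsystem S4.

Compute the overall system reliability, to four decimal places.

0.9820

Series (A and B): 0.980000 × 0.940000 = 0.921200
Parallel (C and D): 1 − (1 − 0.910000)(1 − 0.880000) = 0.989200
Series ([0.989200] and E): 0.989200 × 0.780000 = 0.771576
Parallel ([0.921200] and [0.771576]): 1 − (1 − 0.921200)(1 − 0.771576) = 0.9820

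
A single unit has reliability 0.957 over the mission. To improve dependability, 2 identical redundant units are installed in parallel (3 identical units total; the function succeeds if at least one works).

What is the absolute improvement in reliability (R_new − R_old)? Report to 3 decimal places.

R_before = 0.957
R_after = 1 − (1 − 0.957)^3 = 1.000
ΔR = 1.000 − 0.957 = 0.043

0.043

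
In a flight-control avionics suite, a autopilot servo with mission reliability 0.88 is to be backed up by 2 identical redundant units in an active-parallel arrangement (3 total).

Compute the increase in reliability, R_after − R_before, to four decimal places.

R_before = 0.88
R_after = 1 − (1 − 0.88)^3 = 0.9983
ΔR = 0.9983 − 0.88 = 0.1183

0.1183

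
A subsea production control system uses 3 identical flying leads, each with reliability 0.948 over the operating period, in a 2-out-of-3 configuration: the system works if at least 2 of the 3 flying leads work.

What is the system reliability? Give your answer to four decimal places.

0.9922

R = Σ_{i=2}^{3} C(3,i) p^i (1−p)^{3−i} with p = 0.948
C(3,2)·0.948^2·0.052^1 = 0.140198
C(3,3)·0.948^3·0.052^0 = 0.851971
Sum = 0.9922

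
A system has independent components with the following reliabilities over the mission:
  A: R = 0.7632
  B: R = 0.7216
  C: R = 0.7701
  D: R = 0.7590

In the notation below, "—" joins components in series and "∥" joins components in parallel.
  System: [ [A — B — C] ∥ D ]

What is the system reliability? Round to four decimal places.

Series (A, B, and C): 0.763200 × 0.721600 × 0.770100 = 0.424113
Parallel ([0.424113] and D): 1 − (1 − 0.424113)(1 − 0.759000) = 0.8612

0.8612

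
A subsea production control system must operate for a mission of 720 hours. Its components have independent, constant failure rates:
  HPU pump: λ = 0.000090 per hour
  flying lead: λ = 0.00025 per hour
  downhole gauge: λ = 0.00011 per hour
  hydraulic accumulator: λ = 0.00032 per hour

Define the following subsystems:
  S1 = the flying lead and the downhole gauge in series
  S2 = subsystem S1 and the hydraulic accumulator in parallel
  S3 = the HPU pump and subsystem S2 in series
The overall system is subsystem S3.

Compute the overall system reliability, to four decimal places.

0.8932

R(HPU pump) = exp(−0.000090 × 720) = 0.937255
R(flying lead) = exp(−0.00025 × 720) = 0.835270
R(downhole gauge) = exp(−0.00011 × 720) = 0.923855
R(hydraulic accumulator) = exp(−0.00032 × 720) = 0.794216
Series (flying lead and downhole gauge): 0.835270 × 0.923855 = 0.771668
Parallel ([0.771668] and hydraulic accumulator): 1 − (1 − 0.771668)(1 − 0.794216) = 0.953013
Series (HPU pump and [0.953013]): 0.937255 × 0.953013 = 0.8932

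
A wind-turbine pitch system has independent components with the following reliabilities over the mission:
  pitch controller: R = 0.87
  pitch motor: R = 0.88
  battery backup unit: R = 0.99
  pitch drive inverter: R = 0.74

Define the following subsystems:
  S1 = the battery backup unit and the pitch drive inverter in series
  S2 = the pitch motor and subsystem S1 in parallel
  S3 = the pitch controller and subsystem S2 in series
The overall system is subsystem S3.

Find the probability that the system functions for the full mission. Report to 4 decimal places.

0.8421

Series (battery backup unit and pitch drive inverter): 0.990000 × 0.740000 = 0.732600
Parallel (pitch motor and [0.732600]): 1 − (1 − 0.880000)(1 − 0.732600) = 0.967912
Series (pitch controller and [0.967912]): 0.870000 × 0.967912 = 0.8421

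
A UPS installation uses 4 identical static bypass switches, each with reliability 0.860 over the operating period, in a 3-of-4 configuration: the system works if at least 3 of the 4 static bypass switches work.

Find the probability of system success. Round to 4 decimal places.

R = Σ_{i=3}^{4} C(4,i) p^i (1−p)^{4−i} with p = 0.860
C(4,3)·0.860^3·0.140^1 = 0.356191
C(4,4)·0.860^4·0.140^0 = 0.547008
Sum = 0.9032

0.9032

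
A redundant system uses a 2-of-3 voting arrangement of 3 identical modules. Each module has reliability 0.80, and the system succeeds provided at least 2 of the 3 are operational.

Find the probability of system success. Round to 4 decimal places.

R = Σ_{i=2}^{3} C(3,i) p^i (1−p)^{3−i} with p = 0.80
C(3,2)·0.80^2·0.20^1 = 0.384000
C(3,3)·0.80^3·0.20^0 = 0.512000
Sum = 0.8960

0.8960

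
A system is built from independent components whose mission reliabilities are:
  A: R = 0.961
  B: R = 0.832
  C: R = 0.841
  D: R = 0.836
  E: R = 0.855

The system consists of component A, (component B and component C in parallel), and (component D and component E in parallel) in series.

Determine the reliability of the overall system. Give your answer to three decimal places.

Parallel (B and C): 1 − (1 − 0.83200)(1 − 0.84100) = 0.97329
Parallel (D and E): 1 − (1 − 0.83600)(1 − 0.85500) = 0.97622
Series (A, [0.97329], and [0.97622]): 0.96100 × 0.97329 × 0.97622 = 0.913

0.913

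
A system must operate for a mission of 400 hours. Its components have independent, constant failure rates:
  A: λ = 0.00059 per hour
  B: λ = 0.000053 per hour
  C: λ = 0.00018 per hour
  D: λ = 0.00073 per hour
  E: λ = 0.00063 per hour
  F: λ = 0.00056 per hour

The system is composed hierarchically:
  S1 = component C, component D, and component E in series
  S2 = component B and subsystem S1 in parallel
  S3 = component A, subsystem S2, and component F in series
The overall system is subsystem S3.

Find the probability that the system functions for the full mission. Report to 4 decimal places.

R(A) = exp(−0.00059 × 400) = 0.789781
R(B) = exp(−0.000053 × 400) = 0.979023
R(C) = exp(−0.00018 × 400) = 0.930531
R(D) = exp(−0.00073 × 400) = 0.746769
R(E) = exp(−0.00063 × 400) = 0.777245
R(F) = exp(−0.00056 × 400) = 0.799315
Series (C, D, and E): 0.930531 × 0.746769 × 0.777245 = 0.540101
Parallel (B and [0.540101]): 1 − (1 − 0.979023)(1 − 0.540101) = 0.990353
Series (A, [0.990353], and F): 0.789781 × 0.990353 × 0.799315 = 0.6252

0.6252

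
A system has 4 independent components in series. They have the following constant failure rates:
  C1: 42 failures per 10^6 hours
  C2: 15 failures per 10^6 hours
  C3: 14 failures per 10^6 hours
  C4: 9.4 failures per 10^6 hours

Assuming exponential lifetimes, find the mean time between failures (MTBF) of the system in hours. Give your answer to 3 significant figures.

Series of exponential components: λ_sys = Σ λ_i
λ_sys = 0.000042 + 0.000015 + 0.000014 + 0.0000094 = 8.0400e-05 /h
MTBF = 1 / λ_sys = 12400 h

12400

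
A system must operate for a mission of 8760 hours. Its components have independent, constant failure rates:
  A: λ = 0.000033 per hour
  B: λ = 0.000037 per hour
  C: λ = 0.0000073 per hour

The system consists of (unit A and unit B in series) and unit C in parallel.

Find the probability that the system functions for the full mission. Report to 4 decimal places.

0.9716

R(A) = exp(−0.000033 × 8760) = 0.748952
R(B) = exp(−0.000037 × 8760) = 0.723163
R(C) = exp(−0.0000073 × 8760) = 0.938054
Series (A and B): 0.748952 × 0.723163 = 0.541614
Parallel ([0.541614] and C): 1 − (1 − 0.541614)(1 − 0.938054) = 0.9716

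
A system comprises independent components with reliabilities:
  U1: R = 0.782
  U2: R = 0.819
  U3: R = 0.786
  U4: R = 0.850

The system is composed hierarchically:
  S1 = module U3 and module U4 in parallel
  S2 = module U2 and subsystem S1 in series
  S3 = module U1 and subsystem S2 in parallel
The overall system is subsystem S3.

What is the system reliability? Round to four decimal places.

0.9548

Parallel (U3 and U4): 1 − (1 − 0.786000)(1 − 0.850000) = 0.967900
Series (U2 and [0.967900]): 0.819000 × 0.967900 = 0.792710
Parallel (U1 and [0.792710]): 1 − (1 − 0.782000)(1 − 0.792710) = 0.9548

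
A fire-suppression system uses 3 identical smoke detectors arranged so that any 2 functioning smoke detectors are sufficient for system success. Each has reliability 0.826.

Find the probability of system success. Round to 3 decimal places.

R = Σ_{i=2}^{3} C(3,i) p^i (1−p)^{3−i} with p = 0.826
C(3,2)·0.826^2·0.174^1 = 0.35615
C(3,3)·0.826^3·0.174^0 = 0.56356
Sum = 0.920

0.920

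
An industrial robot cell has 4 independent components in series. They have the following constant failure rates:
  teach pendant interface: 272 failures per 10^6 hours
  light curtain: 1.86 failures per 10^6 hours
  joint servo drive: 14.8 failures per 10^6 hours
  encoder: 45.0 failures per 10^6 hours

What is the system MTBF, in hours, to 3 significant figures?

Series of exponential components: λ_sys = Σ λ_i
λ_sys = 0.000272 + 0.00000186 + 0.0000148 + 0.0000450 = 3.3366e-04 /h
MTBF = 1 / λ_sys = 3000 h

3000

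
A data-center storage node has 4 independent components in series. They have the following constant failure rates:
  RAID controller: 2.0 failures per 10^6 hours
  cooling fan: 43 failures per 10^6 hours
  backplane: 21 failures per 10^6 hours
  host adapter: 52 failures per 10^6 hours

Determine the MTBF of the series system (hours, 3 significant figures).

8470

Series of exponential components: λ_sys = Σ λ_i
λ_sys = 0.0000020 + 0.000043 + 0.000021 + 0.000052 = 1.1800e-04 /h
MTBF = 1 / λ_sys = 8470 h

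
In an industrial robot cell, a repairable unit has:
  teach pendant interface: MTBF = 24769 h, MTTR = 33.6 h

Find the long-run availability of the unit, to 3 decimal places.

0.999

A(teach pendant interface) = MTBF/(MTBF+MTTR) = 24769/(24769+33.6) = 0.999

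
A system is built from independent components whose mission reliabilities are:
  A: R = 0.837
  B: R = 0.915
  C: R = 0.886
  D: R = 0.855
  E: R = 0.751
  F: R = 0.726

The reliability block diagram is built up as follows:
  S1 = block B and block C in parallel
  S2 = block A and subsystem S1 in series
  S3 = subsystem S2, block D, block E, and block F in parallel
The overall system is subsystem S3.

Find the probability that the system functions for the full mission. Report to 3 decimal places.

Parallel (B and C): 1 − (1 − 0.91500)(1 − 0.88600) = 0.99031
Series (A and [0.99031]): 0.83700 × 0.99031 = 0.82889
Parallel ([0.82889], D, E, and F): 1 − (1 − 0.82889)(1 − 0.85500)(1 − 0.75100)(1 − 0.72600) = 0.998

0.998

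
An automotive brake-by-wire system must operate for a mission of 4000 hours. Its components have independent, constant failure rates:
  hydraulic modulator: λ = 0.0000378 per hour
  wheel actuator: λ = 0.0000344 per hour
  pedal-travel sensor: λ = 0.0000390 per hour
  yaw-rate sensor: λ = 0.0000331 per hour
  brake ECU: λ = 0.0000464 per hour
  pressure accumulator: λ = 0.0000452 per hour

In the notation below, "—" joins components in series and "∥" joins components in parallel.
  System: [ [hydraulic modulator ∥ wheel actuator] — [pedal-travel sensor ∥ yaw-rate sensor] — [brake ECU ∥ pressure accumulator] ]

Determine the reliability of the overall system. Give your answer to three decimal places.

R(hydraulic modulator) = exp(−0.0000378 × 4000) = 0.85968
R(wheel actuator) = exp(−0.0000344 × 4000) = 0.87145
R(pedal-travel sensor) = exp(−0.0000390 × 4000) = 0.85556
R(yaw-rate sensor) = exp(−0.0000331 × 4000) = 0.87599
R(brake ECU) = exp(−0.0000464 × 4000) = 0.83061
R(pressure accumulator) = exp(−0.0000452 × 4000) = 0.83460
Parallel (hydraulic modulator and wheel actuator): 1 − (1 − 0.85968)(1 − 0.87145) = 0.98196
Parallel (pedal-travel sensor and yaw-rate sensor): 1 − (1 − 0.85556)(1 − 0.87599) = 0.98209
Parallel (brake ECU and pressure accumulator): 1 − (1 − 0.83061)(1 − 0.83460) = 0.97198
Series ([0.98196], [0.98209], and [0.97198]): 0.98196 × 0.98209 × 0.97198 = 0.937

0.937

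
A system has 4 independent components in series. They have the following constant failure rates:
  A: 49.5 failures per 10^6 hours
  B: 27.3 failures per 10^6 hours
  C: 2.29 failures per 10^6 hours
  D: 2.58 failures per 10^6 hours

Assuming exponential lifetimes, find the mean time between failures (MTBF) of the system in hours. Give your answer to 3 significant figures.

Series of exponential components: λ_sys = Σ λ_i
λ_sys = 0.0000495 + 0.0000273 + 0.00000229 + 0.00000258 = 8.1670e-05 /h
MTBF = 1 / λ_sys = 12200 h

12200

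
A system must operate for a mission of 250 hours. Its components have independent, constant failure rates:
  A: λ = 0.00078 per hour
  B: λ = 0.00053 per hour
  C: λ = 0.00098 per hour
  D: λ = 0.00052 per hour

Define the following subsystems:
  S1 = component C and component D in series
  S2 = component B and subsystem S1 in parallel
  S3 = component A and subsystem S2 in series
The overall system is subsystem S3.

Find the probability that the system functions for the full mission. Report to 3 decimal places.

0.791

R(A) = exp(−0.00078 × 250) = 0.82283
R(B) = exp(−0.00053 × 250) = 0.87590
R(C) = exp(−0.00098 × 250) = 0.78270
R(D) = exp(−0.00052 × 250) = 0.87810
Series (C and D): 0.78270 × 0.87810 = 0.68729
Parallel (B and [0.68729]): 1 − (1 − 0.87590)(1 − 0.68729) = 0.96119
Series (A and [0.96119]): 0.82283 × 0.96119 = 0.791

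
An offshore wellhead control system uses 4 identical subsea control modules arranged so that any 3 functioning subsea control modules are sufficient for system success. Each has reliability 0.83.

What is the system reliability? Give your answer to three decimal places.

R = Σ_{i=3}^{4} C(4,i) p^i (1−p)^{4−i} with p = 0.83
C(4,3)·0.83^3·0.17^1 = 0.38882
C(4,4)·0.83^4·0.17^0 = 0.47458
Sum = 0.863

0.863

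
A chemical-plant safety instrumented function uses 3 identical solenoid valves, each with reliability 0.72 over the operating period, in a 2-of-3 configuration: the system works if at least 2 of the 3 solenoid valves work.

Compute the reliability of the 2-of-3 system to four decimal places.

R = Σ_{i=2}^{3} C(3,i) p^i (1−p)^{3−i} with p = 0.72
C(3,2)·0.72^2·0.28^1 = 0.435456
C(3,3)·0.72^3·0.28^0 = 0.373248
Sum = 0.8087

0.8087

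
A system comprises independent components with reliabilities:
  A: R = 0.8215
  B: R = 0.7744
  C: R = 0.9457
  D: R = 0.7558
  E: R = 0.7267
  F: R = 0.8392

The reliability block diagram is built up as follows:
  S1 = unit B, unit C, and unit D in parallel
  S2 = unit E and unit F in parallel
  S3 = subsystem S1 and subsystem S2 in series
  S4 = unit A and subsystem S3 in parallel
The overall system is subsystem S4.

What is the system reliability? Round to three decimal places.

Parallel (B, C, and D): 1 − (1 − 0.77440)(1 − 0.94570)(1 − 0.75580) = 0.99701
Parallel (E and F): 1 − (1 − 0.72670)(1 − 0.83920) = 0.95605
Series ([0.99701] and [0.95605]): 0.99701 × 0.95605 = 0.95319
Parallel (A and [0.95319]): 1 − (1 − 0.82150)(1 − 0.95319) = 0.992

0.992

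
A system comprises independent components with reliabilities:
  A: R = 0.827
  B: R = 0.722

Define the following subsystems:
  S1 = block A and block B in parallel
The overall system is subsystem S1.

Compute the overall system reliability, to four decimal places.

0.9519

Parallel (A and B): 1 − (1 − 0.827000)(1 − 0.722000) = 0.9519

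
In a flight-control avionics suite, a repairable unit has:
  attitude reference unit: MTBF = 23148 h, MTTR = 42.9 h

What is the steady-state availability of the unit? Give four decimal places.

0.9982

A(attitude reference unit) = MTBF/(MTBF+MTTR) = 23148/(23148+42.9) = 0.9982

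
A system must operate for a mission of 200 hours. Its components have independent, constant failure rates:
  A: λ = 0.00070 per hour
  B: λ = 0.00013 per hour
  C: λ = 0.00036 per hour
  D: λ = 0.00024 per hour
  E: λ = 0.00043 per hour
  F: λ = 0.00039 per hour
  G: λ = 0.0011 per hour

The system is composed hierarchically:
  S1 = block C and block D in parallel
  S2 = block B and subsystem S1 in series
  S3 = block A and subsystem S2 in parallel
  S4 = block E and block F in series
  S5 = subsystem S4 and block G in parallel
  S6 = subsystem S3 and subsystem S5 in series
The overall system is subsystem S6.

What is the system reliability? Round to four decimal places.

R(A) = exp(−0.00070 × 200) = 0.869358
R(B) = exp(−0.00013 × 200) = 0.974335
R(C) = exp(−0.00036 × 200) = 0.930531
R(D) = exp(−0.00024 × 200) = 0.953134
R(E) = exp(−0.00043 × 200) = 0.917594
R(F) = exp(−0.00039 × 200) = 0.924964
R(G) = exp(−0.0011 × 200) = 0.802519
Parallel (C and D): 1 − (1 − 0.930531)(1 − 0.953134) = 0.996744
Series (B and [0.996744]): 0.974335 × 0.996744 = 0.971163
Parallel (A and [0.971163]): 1 − (1 − 0.869358)(1 − 0.971163) = 0.996233
Series (E and F): 0.917594 × 0.924964 = 0.848741
Parallel ([0.848741] and G): 1 − (1 − 0.848741)(1 − 0.802519) = 0.970129
Series ([0.996233] and [0.970129]): 0.996233 × 0.970129 = 0.9665

0.9665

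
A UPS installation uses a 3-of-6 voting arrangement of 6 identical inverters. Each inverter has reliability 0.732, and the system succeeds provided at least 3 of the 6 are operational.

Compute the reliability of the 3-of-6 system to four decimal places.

0.9521

R = Σ_{i=3}^{6} C(6,i) p^i (1−p)^{6−i} with p = 0.732
C(6,3)·0.732^3·0.268^3 = 0.150997
C(6,4)·0.732^4·0.268^2 = 0.309318
C(6,5)·0.732^5·0.268^1 = 0.337941
C(6,6)·0.732^6·0.268^0 = 0.153839
Sum = 0.9521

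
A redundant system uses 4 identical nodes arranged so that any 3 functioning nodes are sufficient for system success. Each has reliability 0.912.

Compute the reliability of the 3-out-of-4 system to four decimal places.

0.9588

R = Σ_{i=3}^{4} C(4,i) p^i (1−p)^{4−i} with p = 0.912
C(4,3)·0.912^3·0.088^1 = 0.267010
C(4,4)·0.912^4·0.088^0 = 0.691798
Sum = 0.9588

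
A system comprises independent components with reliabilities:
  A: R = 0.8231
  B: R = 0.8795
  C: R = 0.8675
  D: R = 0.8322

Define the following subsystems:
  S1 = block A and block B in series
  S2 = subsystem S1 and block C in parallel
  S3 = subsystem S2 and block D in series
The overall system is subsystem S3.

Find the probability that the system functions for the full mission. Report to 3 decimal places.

Series (A and B): 0.82310 × 0.87950 = 0.72392
Parallel ([0.72392] and C): 1 − (1 − 0.72392)(1 − 0.86750) = 0.96342
Series ([0.96342] and D): 0.96342 × 0.83220 = 0.802

0.802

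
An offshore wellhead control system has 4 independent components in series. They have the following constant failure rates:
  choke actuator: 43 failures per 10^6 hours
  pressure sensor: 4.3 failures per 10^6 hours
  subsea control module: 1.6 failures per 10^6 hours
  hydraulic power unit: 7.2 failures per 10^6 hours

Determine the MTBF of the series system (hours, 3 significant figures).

17800

Series of exponential components: λ_sys = Σ λ_i
λ_sys = 0.000043 + 0.0000043 + 0.0000016 + 0.0000072 = 5.6100e-05 /h
MTBF = 1 / λ_sys = 17800 h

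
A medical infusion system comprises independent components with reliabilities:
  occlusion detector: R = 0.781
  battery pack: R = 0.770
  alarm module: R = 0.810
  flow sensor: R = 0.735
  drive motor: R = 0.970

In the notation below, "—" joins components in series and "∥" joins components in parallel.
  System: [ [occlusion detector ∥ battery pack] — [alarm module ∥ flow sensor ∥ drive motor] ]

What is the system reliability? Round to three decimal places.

Parallel (occlusion detector and battery pack): 1 − (1 − 0.78100)(1 − 0.77000) = 0.94963
Parallel (alarm module, flow sensor, and drive motor): 1 − (1 − 0.81000)(1 − 0.73500)(1 − 0.97000) = 0.99849
Series ([0.94963] and [0.99849]): 0.94963 × 0.99849 = 0.948

0.948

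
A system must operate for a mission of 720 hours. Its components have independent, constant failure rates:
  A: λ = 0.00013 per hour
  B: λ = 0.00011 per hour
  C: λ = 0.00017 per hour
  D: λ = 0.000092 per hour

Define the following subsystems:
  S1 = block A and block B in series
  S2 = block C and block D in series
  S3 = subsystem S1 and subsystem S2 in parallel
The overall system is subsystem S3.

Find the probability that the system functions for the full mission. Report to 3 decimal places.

0.973

R(A) = exp(−0.00013 × 720) = 0.91065
R(B) = exp(−0.00011 × 720) = 0.92386
R(C) = exp(−0.00017 × 720) = 0.88479
R(D) = exp(−0.000092 × 720) = 0.93591
Series (A and B): 0.91065 × 0.92386 = 0.84131
Series (C and D): 0.88479 × 0.93591 = 0.82808
Parallel ([0.84131] and [0.82808]): 1 − (1 − 0.84131)(1 − 0.82808) = 0.973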